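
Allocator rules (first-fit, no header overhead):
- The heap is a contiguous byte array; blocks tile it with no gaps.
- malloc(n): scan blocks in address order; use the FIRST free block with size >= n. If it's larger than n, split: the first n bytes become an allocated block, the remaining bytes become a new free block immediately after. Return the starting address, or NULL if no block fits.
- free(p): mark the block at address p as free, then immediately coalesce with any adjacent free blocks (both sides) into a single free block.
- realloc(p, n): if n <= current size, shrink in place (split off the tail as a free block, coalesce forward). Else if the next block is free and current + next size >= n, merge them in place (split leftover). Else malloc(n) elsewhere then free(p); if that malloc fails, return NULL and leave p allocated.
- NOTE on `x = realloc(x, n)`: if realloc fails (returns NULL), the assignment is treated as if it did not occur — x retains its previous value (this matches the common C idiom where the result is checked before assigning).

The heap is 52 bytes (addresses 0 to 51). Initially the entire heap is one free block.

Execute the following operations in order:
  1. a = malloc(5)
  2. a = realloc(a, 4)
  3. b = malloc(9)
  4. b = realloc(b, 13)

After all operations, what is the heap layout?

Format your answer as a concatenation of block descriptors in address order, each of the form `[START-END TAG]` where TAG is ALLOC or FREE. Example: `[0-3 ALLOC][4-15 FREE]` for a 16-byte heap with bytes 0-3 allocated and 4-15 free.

Op 1: a = malloc(5) -> a = 0; heap: [0-4 ALLOC][5-51 FREE]
Op 2: a = realloc(a, 4) -> a = 0; heap: [0-3 ALLOC][4-51 FREE]
Op 3: b = malloc(9) -> b = 4; heap: [0-3 ALLOC][4-12 ALLOC][13-51 FREE]
Op 4: b = realloc(b, 13) -> b = 4; heap: [0-3 ALLOC][4-16 ALLOC][17-51 FREE]

Answer: [0-3 ALLOC][4-16 ALLOC][17-51 FREE]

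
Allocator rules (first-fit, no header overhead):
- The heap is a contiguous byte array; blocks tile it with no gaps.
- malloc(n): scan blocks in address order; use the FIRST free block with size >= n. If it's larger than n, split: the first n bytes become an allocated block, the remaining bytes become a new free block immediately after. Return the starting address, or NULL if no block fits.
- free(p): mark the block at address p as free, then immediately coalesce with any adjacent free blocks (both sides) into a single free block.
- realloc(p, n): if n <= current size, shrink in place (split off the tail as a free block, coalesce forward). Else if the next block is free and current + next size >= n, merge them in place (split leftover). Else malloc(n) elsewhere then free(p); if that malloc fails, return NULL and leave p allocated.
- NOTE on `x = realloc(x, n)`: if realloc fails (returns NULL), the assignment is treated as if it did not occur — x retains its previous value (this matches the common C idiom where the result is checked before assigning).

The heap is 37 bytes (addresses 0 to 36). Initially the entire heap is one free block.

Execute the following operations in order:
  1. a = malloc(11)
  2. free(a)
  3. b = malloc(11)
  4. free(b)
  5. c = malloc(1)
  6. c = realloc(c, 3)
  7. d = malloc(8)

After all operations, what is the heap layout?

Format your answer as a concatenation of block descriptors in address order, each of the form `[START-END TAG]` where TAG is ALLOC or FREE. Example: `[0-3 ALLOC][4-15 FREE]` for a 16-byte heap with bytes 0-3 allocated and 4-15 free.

Answer: [0-2 ALLOC][3-10 ALLOC][11-36 FREE]

Derivation:
Op 1: a = malloc(11) -> a = 0; heap: [0-10 ALLOC][11-36 FREE]
Op 2: free(a) -> (freed a); heap: [0-36 FREE]
Op 3: b = malloc(11) -> b = 0; heap: [0-10 ALLOC][11-36 FREE]
Op 4: free(b) -> (freed b); heap: [0-36 FREE]
Op 5: c = malloc(1) -> c = 0; heap: [0-0 ALLOC][1-36 FREE]
Op 6: c = realloc(c, 3) -> c = 0; heap: [0-2 ALLOC][3-36 FREE]
Op 7: d = malloc(8) -> d = 3; heap: [0-2 ALLOC][3-10 ALLOC][11-36 FREE]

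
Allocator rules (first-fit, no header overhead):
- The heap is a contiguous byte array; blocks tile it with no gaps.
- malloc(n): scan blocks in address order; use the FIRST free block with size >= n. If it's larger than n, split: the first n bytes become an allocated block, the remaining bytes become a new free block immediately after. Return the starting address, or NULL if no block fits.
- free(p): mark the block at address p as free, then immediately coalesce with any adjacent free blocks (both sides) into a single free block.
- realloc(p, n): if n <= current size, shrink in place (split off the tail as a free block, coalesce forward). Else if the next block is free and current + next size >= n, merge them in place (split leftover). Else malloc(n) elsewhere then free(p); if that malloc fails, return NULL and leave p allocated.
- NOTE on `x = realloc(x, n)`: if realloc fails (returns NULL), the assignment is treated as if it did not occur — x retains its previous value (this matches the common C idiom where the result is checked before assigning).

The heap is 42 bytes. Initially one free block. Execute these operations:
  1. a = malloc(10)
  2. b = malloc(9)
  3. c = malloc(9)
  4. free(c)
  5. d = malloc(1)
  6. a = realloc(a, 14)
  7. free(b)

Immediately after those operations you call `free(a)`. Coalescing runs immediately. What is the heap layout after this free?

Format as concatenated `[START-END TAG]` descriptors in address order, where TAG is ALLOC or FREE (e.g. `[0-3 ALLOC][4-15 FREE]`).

Op 1: a = malloc(10) -> a = 0; heap: [0-9 ALLOC][10-41 FREE]
Op 2: b = malloc(9) -> b = 10; heap: [0-9 ALLOC][10-18 ALLOC][19-41 FREE]
Op 3: c = malloc(9) -> c = 19; heap: [0-9 ALLOC][10-18 ALLOC][19-27 ALLOC][28-41 FREE]
Op 4: free(c) -> (freed c); heap: [0-9 ALLOC][10-18 ALLOC][19-41 FREE]
Op 5: d = malloc(1) -> d = 19; heap: [0-9 ALLOC][10-18 ALLOC][19-19 ALLOC][20-41 FREE]
Op 6: a = realloc(a, 14) -> a = 20; heap: [0-9 FREE][10-18 ALLOC][19-19 ALLOC][20-33 ALLOC][34-41 FREE]
Op 7: free(b) -> (freed b); heap: [0-18 FREE][19-19 ALLOC][20-33 ALLOC][34-41 FREE]
free(a): a = 20 -> block [20-33 ALLOC]; mark free, coalesce with adjacent free neighbors -> [0-18 FREE][19-19 ALLOC][20-41 FREE]

Answer: [0-18 FREE][19-19 ALLOC][20-41 FREE]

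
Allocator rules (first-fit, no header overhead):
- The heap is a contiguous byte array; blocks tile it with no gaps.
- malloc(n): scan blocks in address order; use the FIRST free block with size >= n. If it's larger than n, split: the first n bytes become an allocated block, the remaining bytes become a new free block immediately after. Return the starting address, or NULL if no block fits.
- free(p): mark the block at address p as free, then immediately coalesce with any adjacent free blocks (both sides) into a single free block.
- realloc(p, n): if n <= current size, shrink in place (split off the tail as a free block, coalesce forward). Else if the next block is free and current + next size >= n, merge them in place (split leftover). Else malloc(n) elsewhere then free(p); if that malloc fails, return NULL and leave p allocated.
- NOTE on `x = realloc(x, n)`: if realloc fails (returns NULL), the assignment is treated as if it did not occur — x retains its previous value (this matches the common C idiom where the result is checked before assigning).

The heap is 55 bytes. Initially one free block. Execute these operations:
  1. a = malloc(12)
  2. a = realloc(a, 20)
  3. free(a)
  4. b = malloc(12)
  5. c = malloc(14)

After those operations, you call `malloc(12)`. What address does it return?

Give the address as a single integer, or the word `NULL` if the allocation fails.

Answer: 26

Derivation:
Op 1: a = malloc(12) -> a = 0; heap: [0-11 ALLOC][12-54 FREE]
Op 2: a = realloc(a, 20) -> a = 0; heap: [0-19 ALLOC][20-54 FREE]
Op 3: free(a) -> (freed a); heap: [0-54 FREE]
Op 4: b = malloc(12) -> b = 0; heap: [0-11 ALLOC][12-54 FREE]
Op 5: c = malloc(14) -> c = 12; heap: [0-11 ALLOC][12-25 ALLOC][26-54 FREE]
malloc(12): first-fit scan over [0-11 ALLOC][12-25 ALLOC][26-54 FREE] -> 26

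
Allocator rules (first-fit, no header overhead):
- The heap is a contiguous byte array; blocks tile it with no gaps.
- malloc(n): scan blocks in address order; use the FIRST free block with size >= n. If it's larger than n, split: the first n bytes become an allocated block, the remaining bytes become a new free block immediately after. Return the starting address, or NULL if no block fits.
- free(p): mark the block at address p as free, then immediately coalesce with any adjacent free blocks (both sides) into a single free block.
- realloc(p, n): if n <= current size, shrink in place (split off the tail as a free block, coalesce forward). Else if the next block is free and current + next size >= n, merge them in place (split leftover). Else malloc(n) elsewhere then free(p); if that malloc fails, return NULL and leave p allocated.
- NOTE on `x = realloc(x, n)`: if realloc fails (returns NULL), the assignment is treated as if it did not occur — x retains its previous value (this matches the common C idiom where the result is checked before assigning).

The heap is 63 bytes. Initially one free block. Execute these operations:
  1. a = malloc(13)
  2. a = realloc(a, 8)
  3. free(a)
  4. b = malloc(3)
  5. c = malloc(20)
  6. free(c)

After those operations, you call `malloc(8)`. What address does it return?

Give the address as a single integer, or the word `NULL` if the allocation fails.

Op 1: a = malloc(13) -> a = 0; heap: [0-12 ALLOC][13-62 FREE]
Op 2: a = realloc(a, 8) -> a = 0; heap: [0-7 ALLOC][8-62 FREE]
Op 3: free(a) -> (freed a); heap: [0-62 FREE]
Op 4: b = malloc(3) -> b = 0; heap: [0-2 ALLOC][3-62 FREE]
Op 5: c = malloc(20) -> c = 3; heap: [0-2 ALLOC][3-22 ALLOC][23-62 FREE]
Op 6: free(c) -> (freed c); heap: [0-2 ALLOC][3-62 FREE]
malloc(8): first-fit scan over [0-2 ALLOC][3-62 FREE] -> 3

Answer: 3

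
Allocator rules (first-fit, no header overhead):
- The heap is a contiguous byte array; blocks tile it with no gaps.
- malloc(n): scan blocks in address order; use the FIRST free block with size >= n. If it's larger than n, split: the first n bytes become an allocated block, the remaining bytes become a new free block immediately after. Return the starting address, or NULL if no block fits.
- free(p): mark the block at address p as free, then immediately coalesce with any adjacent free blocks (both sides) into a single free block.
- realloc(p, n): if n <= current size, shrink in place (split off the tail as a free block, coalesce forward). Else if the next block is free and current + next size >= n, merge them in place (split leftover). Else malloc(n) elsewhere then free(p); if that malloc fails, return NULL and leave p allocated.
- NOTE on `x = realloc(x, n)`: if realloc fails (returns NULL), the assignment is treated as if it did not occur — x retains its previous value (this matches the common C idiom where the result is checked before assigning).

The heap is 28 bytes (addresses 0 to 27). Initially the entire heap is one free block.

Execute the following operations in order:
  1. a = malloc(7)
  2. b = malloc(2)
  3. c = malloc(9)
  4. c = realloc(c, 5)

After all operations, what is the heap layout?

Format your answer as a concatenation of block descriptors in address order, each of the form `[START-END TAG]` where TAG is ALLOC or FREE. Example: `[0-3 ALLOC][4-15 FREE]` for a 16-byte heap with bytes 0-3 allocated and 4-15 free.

Op 1: a = malloc(7) -> a = 0; heap: [0-6 ALLOC][7-27 FREE]
Op 2: b = malloc(2) -> b = 7; heap: [0-6 ALLOC][7-8 ALLOC][9-27 FREE]
Op 3: c = malloc(9) -> c = 9; heap: [0-6 ALLOC][7-8 ALLOC][9-17 ALLOC][18-27 FREE]
Op 4: c = realloc(c, 5) -> c = 9; heap: [0-6 ALLOC][7-8 ALLOC][9-13 ALLOC][14-27 FREE]

Answer: [0-6 ALLOC][7-8 ALLOC][9-13 ALLOC][14-27 FREE]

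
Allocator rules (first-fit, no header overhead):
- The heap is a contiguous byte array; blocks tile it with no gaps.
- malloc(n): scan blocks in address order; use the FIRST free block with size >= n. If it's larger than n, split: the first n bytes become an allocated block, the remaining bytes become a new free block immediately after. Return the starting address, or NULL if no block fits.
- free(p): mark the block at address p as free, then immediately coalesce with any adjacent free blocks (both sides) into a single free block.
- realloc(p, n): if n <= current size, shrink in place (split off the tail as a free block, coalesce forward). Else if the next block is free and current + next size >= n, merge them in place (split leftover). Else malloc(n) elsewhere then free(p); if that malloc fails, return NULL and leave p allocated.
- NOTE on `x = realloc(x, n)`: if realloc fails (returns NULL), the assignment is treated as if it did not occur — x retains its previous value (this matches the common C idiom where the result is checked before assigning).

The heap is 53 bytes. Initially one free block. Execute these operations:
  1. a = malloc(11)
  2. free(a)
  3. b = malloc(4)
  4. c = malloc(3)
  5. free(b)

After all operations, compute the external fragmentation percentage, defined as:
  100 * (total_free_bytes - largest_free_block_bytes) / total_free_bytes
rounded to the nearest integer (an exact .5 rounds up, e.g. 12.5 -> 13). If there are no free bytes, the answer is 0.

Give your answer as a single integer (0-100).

Op 1: a = malloc(11) -> a = 0; heap: [0-10 ALLOC][11-52 FREE]
Op 2: free(a) -> (freed a); heap: [0-52 FREE]
Op 3: b = malloc(4) -> b = 0; heap: [0-3 ALLOC][4-52 FREE]
Op 4: c = malloc(3) -> c = 4; heap: [0-3 ALLOC][4-6 ALLOC][7-52 FREE]
Op 5: free(b) -> (freed b); heap: [0-3 FREE][4-6 ALLOC][7-52 FREE]
Free blocks: [4 46] total_free=50 largest=46 -> 100*(50-46)/50 = 400/50 = 8

Answer: 8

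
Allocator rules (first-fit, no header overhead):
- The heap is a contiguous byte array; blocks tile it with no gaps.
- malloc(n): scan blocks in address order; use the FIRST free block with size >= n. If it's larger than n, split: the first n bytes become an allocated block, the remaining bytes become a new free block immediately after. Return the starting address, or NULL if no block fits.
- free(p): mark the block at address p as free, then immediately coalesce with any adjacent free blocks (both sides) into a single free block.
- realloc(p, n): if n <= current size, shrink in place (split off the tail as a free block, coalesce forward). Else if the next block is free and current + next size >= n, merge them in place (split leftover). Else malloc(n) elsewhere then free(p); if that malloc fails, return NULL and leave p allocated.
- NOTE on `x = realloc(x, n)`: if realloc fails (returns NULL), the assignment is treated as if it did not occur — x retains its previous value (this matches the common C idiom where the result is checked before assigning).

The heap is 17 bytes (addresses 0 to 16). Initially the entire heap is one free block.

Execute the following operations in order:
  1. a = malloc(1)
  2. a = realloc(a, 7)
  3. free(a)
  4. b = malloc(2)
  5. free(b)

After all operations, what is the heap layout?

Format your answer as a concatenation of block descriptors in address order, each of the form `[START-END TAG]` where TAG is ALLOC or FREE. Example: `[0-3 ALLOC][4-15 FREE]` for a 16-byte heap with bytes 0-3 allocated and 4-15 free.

Answer: [0-16 FREE]

Derivation:
Op 1: a = malloc(1) -> a = 0; heap: [0-0 ALLOC][1-16 FREE]
Op 2: a = realloc(a, 7) -> a = 0; heap: [0-6 ALLOC][7-16 FREE]
Op 3: free(a) -> (freed a); heap: [0-16 FREE]
Op 4: b = malloc(2) -> b = 0; heap: [0-1 ALLOC][2-16 FREE]
Op 5: free(b) -> (freed b); heap: [0-16 FREE]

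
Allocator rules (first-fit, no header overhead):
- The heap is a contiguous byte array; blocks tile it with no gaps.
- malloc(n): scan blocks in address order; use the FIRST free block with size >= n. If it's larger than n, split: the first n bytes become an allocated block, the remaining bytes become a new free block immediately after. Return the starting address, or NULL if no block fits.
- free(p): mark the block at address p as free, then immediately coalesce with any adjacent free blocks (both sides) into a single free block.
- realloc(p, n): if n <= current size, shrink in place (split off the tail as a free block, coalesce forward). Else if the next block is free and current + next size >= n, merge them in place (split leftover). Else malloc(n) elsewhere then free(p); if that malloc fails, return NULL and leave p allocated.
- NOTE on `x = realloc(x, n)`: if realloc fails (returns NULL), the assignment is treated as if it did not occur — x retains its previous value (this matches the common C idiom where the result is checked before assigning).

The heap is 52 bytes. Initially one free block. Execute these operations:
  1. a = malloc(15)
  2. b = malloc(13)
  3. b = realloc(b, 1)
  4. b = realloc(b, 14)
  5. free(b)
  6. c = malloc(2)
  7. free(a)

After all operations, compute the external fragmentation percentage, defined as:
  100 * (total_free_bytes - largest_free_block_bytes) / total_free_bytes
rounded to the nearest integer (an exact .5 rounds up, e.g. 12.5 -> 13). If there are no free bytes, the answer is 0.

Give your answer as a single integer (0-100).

Answer: 30

Derivation:
Op 1: a = malloc(15) -> a = 0; heap: [0-14 ALLOC][15-51 FREE]
Op 2: b = malloc(13) -> b = 15; heap: [0-14 ALLOC][15-27 ALLOC][28-51 FREE]
Op 3: b = realloc(b, 1) -> b = 15; heap: [0-14 ALLOC][15-15 ALLOC][16-51 FREE]
Op 4: b = realloc(b, 14) -> b = 15; heap: [0-14 ALLOC][15-28 ALLOC][29-51 FREE]
Op 5: free(b) -> (freed b); heap: [0-14 ALLOC][15-51 FREE]
Op 6: c = malloc(2) -> c = 15; heap: [0-14 ALLOC][15-16 ALLOC][17-51 FREE]
Op 7: free(a) -> (freed a); heap: [0-14 FREE][15-16 ALLOC][17-51 FREE]
Free blocks: [15 35] total_free=50 largest=35 -> 100*(50-35)/50 = 1500/50 = 30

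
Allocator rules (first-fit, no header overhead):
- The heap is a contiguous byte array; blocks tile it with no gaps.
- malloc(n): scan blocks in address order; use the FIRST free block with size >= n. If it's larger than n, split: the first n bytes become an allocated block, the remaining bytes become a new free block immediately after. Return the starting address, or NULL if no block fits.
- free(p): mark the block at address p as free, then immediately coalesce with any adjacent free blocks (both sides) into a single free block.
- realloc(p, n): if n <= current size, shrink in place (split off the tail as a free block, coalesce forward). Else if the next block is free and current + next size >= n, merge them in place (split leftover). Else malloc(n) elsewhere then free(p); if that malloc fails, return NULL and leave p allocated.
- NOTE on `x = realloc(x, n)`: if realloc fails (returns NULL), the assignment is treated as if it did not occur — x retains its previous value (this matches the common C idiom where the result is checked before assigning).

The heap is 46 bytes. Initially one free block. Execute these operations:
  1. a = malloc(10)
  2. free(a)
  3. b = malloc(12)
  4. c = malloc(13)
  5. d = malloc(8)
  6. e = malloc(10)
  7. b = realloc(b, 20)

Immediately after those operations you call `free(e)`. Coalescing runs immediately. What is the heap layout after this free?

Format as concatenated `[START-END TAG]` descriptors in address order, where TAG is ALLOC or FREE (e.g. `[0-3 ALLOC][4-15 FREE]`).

Op 1: a = malloc(10) -> a = 0; heap: [0-9 ALLOC][10-45 FREE]
Op 2: free(a) -> (freed a); heap: [0-45 FREE]
Op 3: b = malloc(12) -> b = 0; heap: [0-11 ALLOC][12-45 FREE]
Op 4: c = malloc(13) -> c = 12; heap: [0-11 ALLOC][12-24 ALLOC][25-45 FREE]
Op 5: d = malloc(8) -> d = 25; heap: [0-11 ALLOC][12-24 ALLOC][25-32 ALLOC][33-45 FREE]
Op 6: e = malloc(10) -> e = 33; heap: [0-11 ALLOC][12-24 ALLOC][25-32 ALLOC][33-42 ALLOC][43-45 FREE]
Op 7: b = realloc(b, 20) -> NULL (b unchanged); heap: [0-11 ALLOC][12-24 ALLOC][25-32 ALLOC][33-42 ALLOC][43-45 FREE]
free(e): e = 33 -> block [33-42 ALLOC]; mark free, coalesce with adjacent free neighbors -> [0-11 ALLOC][12-24 ALLOC][25-32 ALLOC][33-45 FREE]

Answer: [0-11 ALLOC][12-24 ALLOC][25-32 ALLOC][33-45 FREE]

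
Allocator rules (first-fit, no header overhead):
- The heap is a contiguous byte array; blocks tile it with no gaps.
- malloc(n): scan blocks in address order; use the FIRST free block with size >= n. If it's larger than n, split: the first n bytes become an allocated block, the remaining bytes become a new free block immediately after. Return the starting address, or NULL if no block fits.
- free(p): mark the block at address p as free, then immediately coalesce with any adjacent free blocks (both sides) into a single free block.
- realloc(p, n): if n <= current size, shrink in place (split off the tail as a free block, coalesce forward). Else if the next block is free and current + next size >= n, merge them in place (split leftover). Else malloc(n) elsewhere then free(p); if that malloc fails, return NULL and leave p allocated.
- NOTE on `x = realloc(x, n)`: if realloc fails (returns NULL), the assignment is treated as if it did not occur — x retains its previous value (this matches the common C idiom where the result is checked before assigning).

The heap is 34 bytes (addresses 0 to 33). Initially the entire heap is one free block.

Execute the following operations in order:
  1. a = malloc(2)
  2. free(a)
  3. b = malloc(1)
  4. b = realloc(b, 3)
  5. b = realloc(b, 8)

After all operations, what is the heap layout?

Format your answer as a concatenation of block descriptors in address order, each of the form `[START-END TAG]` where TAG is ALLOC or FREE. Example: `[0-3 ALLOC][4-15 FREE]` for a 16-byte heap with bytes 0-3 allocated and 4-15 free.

Op 1: a = malloc(2) -> a = 0; heap: [0-1 ALLOC][2-33 FREE]
Op 2: free(a) -> (freed a); heap: [0-33 FREE]
Op 3: b = malloc(1) -> b = 0; heap: [0-0 ALLOC][1-33 FREE]
Op 4: b = realloc(b, 3) -> b = 0; heap: [0-2 ALLOC][3-33 FREE]
Op 5: b = realloc(b, 8) -> b = 0; heap: [0-7 ALLOC][8-33 FREE]

Answer: [0-7 ALLOC][8-33 FREE]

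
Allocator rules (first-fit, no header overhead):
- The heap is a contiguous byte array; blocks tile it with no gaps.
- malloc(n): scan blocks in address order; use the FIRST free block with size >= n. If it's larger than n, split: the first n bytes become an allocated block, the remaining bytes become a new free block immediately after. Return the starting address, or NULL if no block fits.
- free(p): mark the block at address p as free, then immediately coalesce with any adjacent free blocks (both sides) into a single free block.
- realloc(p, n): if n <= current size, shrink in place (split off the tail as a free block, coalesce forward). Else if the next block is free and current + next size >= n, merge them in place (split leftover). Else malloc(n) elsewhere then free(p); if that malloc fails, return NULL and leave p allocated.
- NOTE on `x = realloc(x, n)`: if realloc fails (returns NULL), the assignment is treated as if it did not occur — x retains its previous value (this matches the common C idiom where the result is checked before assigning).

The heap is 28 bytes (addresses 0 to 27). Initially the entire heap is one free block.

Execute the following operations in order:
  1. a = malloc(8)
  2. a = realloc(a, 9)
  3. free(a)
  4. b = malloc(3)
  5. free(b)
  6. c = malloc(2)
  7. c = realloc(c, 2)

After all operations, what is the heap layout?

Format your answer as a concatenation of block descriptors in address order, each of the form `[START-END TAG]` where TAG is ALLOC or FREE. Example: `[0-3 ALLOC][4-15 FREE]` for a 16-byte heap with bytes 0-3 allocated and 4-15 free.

Answer: [0-1 ALLOC][2-27 FREE]

Derivation:
Op 1: a = malloc(8) -> a = 0; heap: [0-7 ALLOC][8-27 FREE]
Op 2: a = realloc(a, 9) -> a = 0; heap: [0-8 ALLOC][9-27 FREE]
Op 3: free(a) -> (freed a); heap: [0-27 FREE]
Op 4: b = malloc(3) -> b = 0; heap: [0-2 ALLOC][3-27 FREE]
Op 5: free(b) -> (freed b); heap: [0-27 FREE]
Op 6: c = malloc(2) -> c = 0; heap: [0-1 ALLOC][2-27 FREE]
Op 7: c = realloc(c, 2) -> c = 0; heap: [0-1 ALLOC][2-27 FREE]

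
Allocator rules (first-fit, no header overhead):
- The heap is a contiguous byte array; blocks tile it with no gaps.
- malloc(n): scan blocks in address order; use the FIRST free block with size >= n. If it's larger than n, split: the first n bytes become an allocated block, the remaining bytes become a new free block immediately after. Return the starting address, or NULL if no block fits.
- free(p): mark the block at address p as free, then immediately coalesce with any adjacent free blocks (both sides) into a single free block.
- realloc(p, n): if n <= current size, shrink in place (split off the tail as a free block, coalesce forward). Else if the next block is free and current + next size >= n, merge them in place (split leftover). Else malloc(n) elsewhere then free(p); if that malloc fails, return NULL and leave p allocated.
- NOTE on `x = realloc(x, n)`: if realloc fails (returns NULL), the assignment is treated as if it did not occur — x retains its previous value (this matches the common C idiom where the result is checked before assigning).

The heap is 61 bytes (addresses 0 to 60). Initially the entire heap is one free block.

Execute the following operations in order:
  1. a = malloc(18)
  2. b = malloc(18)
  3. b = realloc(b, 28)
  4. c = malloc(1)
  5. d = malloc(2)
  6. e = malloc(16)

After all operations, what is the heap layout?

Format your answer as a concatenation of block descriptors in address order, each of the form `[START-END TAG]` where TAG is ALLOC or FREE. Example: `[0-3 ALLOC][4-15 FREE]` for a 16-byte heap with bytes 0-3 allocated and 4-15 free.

Answer: [0-17 ALLOC][18-45 ALLOC][46-46 ALLOC][47-48 ALLOC][49-60 FREE]

Derivation:
Op 1: a = malloc(18) -> a = 0; heap: [0-17 ALLOC][18-60 FREE]
Op 2: b = malloc(18) -> b = 18; heap: [0-17 ALLOC][18-35 ALLOC][36-60 FREE]
Op 3: b = realloc(b, 28) -> b = 18; heap: [0-17 ALLOC][18-45 ALLOC][46-60 FREE]
Op 4: c = malloc(1) -> c = 46; heap: [0-17 ALLOC][18-45 ALLOC][46-46 ALLOC][47-60 FREE]
Op 5: d = malloc(2) -> d = 47; heap: [0-17 ALLOC][18-45 ALLOC][46-46 ALLOC][47-48 ALLOC][49-60 FREE]
Op 6: e = malloc(16) -> e = NULL; heap: [0-17 ALLOC][18-45 ALLOC][46-46 ALLOC][47-48 ALLOC][49-60 FREE]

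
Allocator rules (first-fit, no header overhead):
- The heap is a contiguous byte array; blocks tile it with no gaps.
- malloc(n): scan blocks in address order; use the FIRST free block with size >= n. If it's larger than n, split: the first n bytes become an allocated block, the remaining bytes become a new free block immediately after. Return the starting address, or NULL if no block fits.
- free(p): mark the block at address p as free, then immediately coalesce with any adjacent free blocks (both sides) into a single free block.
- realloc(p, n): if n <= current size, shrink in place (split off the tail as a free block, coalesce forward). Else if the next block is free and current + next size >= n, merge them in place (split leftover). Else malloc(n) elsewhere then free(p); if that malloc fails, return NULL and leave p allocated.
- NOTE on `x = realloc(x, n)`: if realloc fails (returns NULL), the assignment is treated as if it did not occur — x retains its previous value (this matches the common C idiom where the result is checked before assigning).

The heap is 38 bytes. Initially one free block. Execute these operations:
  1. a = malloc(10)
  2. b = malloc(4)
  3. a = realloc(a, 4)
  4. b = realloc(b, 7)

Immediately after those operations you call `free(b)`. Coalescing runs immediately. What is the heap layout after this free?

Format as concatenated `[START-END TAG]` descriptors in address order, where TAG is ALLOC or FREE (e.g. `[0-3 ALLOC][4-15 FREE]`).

Answer: [0-3 ALLOC][4-37 FREE]

Derivation:
Op 1: a = malloc(10) -> a = 0; heap: [0-9 ALLOC][10-37 FREE]
Op 2: b = malloc(4) -> b = 10; heap: [0-9 ALLOC][10-13 ALLOC][14-37 FREE]
Op 3: a = realloc(a, 4) -> a = 0; heap: [0-3 ALLOC][4-9 FREE][10-13 ALLOC][14-37 FREE]
Op 4: b = realloc(b, 7) -> b = 10; heap: [0-3 ALLOC][4-9 FREE][10-16 ALLOC][17-37 FREE]
free(b): b = 10 -> block [10-16 ALLOC]; mark free, coalesce with adjacent free neighbors -> [0-3 ALLOC][4-37 FREE]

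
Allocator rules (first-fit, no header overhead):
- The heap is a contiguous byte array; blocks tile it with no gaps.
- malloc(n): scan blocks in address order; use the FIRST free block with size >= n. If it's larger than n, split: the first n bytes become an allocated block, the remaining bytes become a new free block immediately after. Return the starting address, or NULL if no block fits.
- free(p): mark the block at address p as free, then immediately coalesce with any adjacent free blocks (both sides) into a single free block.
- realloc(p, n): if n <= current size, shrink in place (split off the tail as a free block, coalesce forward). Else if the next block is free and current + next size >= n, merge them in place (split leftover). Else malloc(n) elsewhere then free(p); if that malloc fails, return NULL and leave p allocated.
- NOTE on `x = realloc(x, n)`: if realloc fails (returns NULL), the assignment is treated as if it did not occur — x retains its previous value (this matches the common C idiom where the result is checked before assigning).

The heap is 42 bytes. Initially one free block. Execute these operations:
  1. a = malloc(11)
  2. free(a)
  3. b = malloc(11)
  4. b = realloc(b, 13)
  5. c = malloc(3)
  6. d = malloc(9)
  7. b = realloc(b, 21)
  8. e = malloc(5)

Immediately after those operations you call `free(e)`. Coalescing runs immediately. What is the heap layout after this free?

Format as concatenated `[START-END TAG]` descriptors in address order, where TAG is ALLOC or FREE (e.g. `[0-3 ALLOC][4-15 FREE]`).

Op 1: a = malloc(11) -> a = 0; heap: [0-10 ALLOC][11-41 FREE]
Op 2: free(a) -> (freed a); heap: [0-41 FREE]
Op 3: b = malloc(11) -> b = 0; heap: [0-10 ALLOC][11-41 FREE]
Op 4: b = realloc(b, 13) -> b = 0; heap: [0-12 ALLOC][13-41 FREE]
Op 5: c = malloc(3) -> c = 13; heap: [0-12 ALLOC][13-15 ALLOC][16-41 FREE]
Op 6: d = malloc(9) -> d = 16; heap: [0-12 ALLOC][13-15 ALLOC][16-24 ALLOC][25-41 FREE]
Op 7: b = realloc(b, 21) -> NULL (b unchanged); heap: [0-12 ALLOC][13-15 ALLOC][16-24 ALLOC][25-41 FREE]
Op 8: e = malloc(5) -> e = 25; heap: [0-12 ALLOC][13-15 ALLOC][16-24 ALLOC][25-29 ALLOC][30-41 FREE]
free(e): e = 25 -> block [25-29 ALLOC]; mark free, coalesce with adjacent free neighbors -> [0-12 ALLOC][13-15 ALLOC][16-24 ALLOC][25-41 FREE]

Answer: [0-12 ALLOC][13-15 ALLOC][16-24 ALLOC][25-41 FREE]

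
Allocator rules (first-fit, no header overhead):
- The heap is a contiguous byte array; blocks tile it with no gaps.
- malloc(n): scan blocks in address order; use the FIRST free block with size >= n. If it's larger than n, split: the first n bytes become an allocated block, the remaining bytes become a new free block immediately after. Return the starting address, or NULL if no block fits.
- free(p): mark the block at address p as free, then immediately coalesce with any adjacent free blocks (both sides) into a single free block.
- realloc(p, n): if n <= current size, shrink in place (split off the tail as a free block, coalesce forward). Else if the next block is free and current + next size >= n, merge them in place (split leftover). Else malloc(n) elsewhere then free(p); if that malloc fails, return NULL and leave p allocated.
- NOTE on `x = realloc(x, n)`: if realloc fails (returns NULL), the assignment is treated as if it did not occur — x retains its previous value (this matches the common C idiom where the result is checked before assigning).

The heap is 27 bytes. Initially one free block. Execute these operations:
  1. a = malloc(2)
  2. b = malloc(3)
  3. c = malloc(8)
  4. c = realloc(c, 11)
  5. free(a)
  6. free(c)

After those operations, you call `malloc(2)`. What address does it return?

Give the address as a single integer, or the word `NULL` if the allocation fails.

Answer: 0

Derivation:
Op 1: a = malloc(2) -> a = 0; heap: [0-1 ALLOC][2-26 FREE]
Op 2: b = malloc(3) -> b = 2; heap: [0-1 ALLOC][2-4 ALLOC][5-26 FREE]
Op 3: c = malloc(8) -> c = 5; heap: [0-1 ALLOC][2-4 ALLOC][5-12 ALLOC][13-26 FREE]
Op 4: c = realloc(c, 11) -> c = 5; heap: [0-1 ALLOC][2-4 ALLOC][5-15 ALLOC][16-26 FREE]
Op 5: free(a) -> (freed a); heap: [0-1 FREE][2-4 ALLOC][5-15 ALLOC][16-26 FREE]
Op 6: free(c) -> (freed c); heap: [0-1 FREE][2-4 ALLOC][5-26 FREE]
malloc(2): first-fit scan over [0-1 FREE][2-4 ALLOC][5-26 FREE] -> 0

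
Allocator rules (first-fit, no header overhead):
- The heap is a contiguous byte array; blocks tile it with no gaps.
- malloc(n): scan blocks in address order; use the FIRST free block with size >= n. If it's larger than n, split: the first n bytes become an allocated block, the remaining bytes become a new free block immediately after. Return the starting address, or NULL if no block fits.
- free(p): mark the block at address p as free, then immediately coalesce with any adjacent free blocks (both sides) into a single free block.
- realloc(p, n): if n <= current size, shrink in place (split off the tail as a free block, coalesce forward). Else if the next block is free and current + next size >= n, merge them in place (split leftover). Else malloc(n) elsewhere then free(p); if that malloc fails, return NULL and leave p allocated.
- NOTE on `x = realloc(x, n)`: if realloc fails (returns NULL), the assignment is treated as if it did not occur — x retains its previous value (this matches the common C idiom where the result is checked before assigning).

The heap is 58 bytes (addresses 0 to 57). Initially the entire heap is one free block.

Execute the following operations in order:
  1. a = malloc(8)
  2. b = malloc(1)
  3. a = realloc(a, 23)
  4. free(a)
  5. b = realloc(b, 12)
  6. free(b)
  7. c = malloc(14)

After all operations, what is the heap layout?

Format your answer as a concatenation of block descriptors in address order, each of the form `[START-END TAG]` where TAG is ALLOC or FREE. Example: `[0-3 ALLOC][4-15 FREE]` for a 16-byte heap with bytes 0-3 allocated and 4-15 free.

Answer: [0-13 ALLOC][14-57 FREE]

Derivation:
Op 1: a = malloc(8) -> a = 0; heap: [0-7 ALLOC][8-57 FREE]
Op 2: b = malloc(1) -> b = 8; heap: [0-7 ALLOC][8-8 ALLOC][9-57 FREE]
Op 3: a = realloc(a, 23) -> a = 9; heap: [0-7 FREE][8-8 ALLOC][9-31 ALLOC][32-57 FREE]
Op 4: free(a) -> (freed a); heap: [0-7 FREE][8-8 ALLOC][9-57 FREE]
Op 5: b = realloc(b, 12) -> b = 8; heap: [0-7 FREE][8-19 ALLOC][20-57 FREE]
Op 6: free(b) -> (freed b); heap: [0-57 FREE]
Op 7: c = malloc(14) -> c = 0; heap: [0-13 ALLOC][14-57 FREE]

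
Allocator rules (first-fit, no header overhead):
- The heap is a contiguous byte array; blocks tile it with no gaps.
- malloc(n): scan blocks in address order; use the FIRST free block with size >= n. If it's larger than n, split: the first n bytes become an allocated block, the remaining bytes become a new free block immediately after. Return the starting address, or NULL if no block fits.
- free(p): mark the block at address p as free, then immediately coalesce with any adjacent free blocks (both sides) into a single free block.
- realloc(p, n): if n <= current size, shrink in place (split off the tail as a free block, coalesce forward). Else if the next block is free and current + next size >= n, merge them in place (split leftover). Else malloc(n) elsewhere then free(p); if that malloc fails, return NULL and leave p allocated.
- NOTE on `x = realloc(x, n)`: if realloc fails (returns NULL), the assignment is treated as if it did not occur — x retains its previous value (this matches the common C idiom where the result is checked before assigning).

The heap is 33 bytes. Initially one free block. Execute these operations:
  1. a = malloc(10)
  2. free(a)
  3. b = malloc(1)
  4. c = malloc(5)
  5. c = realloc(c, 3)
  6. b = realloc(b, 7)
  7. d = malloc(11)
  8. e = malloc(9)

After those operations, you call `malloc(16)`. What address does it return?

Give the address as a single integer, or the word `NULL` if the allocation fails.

Op 1: a = malloc(10) -> a = 0; heap: [0-9 ALLOC][10-32 FREE]
Op 2: free(a) -> (freed a); heap: [0-32 FREE]
Op 3: b = malloc(1) -> b = 0; heap: [0-0 ALLOC][1-32 FREE]
Op 4: c = malloc(5) -> c = 1; heap: [0-0 ALLOC][1-5 ALLOC][6-32 FREE]
Op 5: c = realloc(c, 3) -> c = 1; heap: [0-0 ALLOC][1-3 ALLOC][4-32 FREE]
Op 6: b = realloc(b, 7) -> b = 4; heap: [0-0 FREE][1-3 ALLOC][4-10 ALLOC][11-32 FREE]
Op 7: d = malloc(11) -> d = 11; heap: [0-0 FREE][1-3 ALLOC][4-10 ALLOC][11-21 ALLOC][22-32 FREE]
Op 8: e = malloc(9) -> e = 22; heap: [0-0 FREE][1-3 ALLOC][4-10 ALLOC][11-21 ALLOC][22-30 ALLOC][31-32 FREE]
malloc(16): first-fit scan over [0-0 FREE][1-3 ALLOC][4-10 ALLOC][11-21 ALLOC][22-30 ALLOC][31-32 FREE] -> NULL

Answer: NULL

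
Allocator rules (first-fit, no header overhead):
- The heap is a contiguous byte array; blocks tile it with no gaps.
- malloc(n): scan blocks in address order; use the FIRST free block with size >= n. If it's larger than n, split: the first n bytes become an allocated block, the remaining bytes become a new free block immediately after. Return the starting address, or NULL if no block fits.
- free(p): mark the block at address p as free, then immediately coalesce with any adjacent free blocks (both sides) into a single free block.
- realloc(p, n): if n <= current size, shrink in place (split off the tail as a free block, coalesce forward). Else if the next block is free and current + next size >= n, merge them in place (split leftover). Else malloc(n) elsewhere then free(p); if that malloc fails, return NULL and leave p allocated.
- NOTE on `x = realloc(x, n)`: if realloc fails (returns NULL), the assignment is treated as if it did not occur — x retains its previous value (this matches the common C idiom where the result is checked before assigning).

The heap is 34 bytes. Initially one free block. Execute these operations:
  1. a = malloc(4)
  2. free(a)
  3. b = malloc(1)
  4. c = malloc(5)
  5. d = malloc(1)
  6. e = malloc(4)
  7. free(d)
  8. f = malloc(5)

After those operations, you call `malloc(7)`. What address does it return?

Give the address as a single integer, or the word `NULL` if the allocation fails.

Answer: 16

Derivation:
Op 1: a = malloc(4) -> a = 0; heap: [0-3 ALLOC][4-33 FREE]
Op 2: free(a) -> (freed a); heap: [0-33 FREE]
Op 3: b = malloc(1) -> b = 0; heap: [0-0 ALLOC][1-33 FREE]
Op 4: c = malloc(5) -> c = 1; heap: [0-0 ALLOC][1-5 ALLOC][6-33 FREE]
Op 5: d = malloc(1) -> d = 6; heap: [0-0 ALLOC][1-5 ALLOC][6-6 ALLOC][7-33 FREE]
Op 6: e = malloc(4) -> e = 7; heap: [0-0 ALLOC][1-5 ALLOC][6-6 ALLOC][7-10 ALLOC][11-33 FREE]
Op 7: free(d) -> (freed d); heap: [0-0 ALLOC][1-5 ALLOC][6-6 FREE][7-10 ALLOC][11-33 FREE]
Op 8: f = malloc(5) -> f = 11; heap: [0-0 ALLOC][1-5 ALLOC][6-6 FREE][7-10 ALLOC][11-15 ALLOC][16-33 FREE]
malloc(7): first-fit scan over [0-0 ALLOC][1-5 ALLOC][6-6 FREE][7-10 ALLOC][11-15 ALLOC][16-33 FREE] -> 16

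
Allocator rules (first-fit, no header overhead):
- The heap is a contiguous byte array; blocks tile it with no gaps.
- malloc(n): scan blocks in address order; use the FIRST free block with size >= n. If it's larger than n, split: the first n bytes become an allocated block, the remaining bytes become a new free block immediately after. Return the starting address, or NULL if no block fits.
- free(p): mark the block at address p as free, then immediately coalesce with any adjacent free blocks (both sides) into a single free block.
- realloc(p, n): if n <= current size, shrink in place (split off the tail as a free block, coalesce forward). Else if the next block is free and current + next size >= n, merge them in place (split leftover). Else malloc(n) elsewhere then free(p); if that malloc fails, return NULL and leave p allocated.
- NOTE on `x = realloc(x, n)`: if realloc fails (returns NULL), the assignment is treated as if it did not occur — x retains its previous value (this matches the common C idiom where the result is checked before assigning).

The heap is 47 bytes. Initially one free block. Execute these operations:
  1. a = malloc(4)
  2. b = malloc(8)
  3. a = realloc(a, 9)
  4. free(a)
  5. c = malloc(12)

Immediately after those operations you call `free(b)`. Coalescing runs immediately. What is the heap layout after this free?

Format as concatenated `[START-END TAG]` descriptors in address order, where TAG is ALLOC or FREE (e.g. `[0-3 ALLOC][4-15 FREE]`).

Answer: [0-11 FREE][12-23 ALLOC][24-46 FREE]

Derivation:
Op 1: a = malloc(4) -> a = 0; heap: [0-3 ALLOC][4-46 FREE]
Op 2: b = malloc(8) -> b = 4; heap: [0-3 ALLOC][4-11 ALLOC][12-46 FREE]
Op 3: a = realloc(a, 9) -> a = 12; heap: [0-3 FREE][4-11 ALLOC][12-20 ALLOC][21-46 FREE]
Op 4: free(a) -> (freed a); heap: [0-3 FREE][4-11 ALLOC][12-46 FREE]
Op 5: c = malloc(12) -> c = 12; heap: [0-3 FREE][4-11 ALLOC][12-23 ALLOC][24-46 FREE]
free(b): b = 4 -> block [4-11 ALLOC]; mark free, coalesce with adjacent free neighbors -> [0-11 FREE][12-23 ALLOC][24-46 FREE]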